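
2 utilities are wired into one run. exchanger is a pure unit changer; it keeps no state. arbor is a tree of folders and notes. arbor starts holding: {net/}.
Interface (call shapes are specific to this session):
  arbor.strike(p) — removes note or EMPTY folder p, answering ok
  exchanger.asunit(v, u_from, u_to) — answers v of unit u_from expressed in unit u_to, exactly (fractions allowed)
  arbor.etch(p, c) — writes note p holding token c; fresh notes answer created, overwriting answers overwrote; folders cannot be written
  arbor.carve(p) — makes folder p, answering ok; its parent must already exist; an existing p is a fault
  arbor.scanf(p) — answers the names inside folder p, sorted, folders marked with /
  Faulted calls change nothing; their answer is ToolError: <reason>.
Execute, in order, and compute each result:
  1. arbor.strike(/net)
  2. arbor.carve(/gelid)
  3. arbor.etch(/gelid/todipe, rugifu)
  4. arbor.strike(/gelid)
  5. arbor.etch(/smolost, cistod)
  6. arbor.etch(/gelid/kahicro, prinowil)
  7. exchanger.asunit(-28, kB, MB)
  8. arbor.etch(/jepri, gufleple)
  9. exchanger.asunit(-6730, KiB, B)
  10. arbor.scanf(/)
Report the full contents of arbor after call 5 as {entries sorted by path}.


Answer: {gelid/, gelid/todipe=rugifu, smolost=cistod}

Derivation:
I run arbor.strike(p=/net), and get ok.
Invoking arbor.carve(p=/gelid), — result: ok.
Next I call arbor.etch(p=/gelid/todipe, c=rugifu), giving created.
I call arbor.strike(p=/gelid), yielding ToolError: not empty.
Invoking arbor.etch(p=/smolost, c=cistod), and see created.
I use arbor.etch(p=/gelid/kahicro, c=prinowil), → created.
Now I run exchanger.asunit(v=-28, u_from=kB, u_to=MB), and observe -7/250.
I run arbor.etch(p=/jepri, c=gufleple): created.
Using exchanger.asunit(v=-6730, u_from=KiB, u_to=B): -6891520.
I use arbor.scanf(p=/), yielding [gelid/, jepri, smolost].


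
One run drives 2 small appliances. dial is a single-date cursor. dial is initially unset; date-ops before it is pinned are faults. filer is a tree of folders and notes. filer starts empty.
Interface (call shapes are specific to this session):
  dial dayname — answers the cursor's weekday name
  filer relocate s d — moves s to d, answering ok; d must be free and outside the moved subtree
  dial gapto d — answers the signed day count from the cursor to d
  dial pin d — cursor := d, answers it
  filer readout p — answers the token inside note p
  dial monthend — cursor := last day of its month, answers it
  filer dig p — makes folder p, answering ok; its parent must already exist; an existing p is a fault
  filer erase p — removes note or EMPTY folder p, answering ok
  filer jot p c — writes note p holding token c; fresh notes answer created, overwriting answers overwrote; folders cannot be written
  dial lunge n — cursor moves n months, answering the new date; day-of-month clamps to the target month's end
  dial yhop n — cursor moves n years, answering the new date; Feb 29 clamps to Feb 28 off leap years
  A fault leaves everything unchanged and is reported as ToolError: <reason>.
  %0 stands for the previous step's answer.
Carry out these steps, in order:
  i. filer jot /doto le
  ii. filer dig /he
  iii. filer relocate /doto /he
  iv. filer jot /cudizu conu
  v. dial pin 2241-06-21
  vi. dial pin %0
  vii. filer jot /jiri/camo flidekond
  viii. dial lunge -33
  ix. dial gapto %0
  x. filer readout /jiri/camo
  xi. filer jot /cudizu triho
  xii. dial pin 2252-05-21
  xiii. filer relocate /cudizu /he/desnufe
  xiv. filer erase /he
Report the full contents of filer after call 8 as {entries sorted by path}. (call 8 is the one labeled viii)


Answer: {cudizu=conu, doto=le, he/}

Derivation:
>>> filer jot p: /doto c: le
= created
>>> filer dig p: /he
= ok
>>> filer relocate s: /doto d: /he
= ToolError: exists
>>> filer jot p: /cudizu c: conu
= created
>>> dial pin d: 2241-06-21
= 2241-06-21
>>> dial pin d: %0
= 2241-06-21
>>> filer jot p: /jiri/camo c: flidekond
= ToolError: no parent
>>> dial lunge n: -33
= 2238-09-21
>>> dial gapto d: %0
= 0
>>> filer readout p: /jiri/camo
= ToolError: not found
>>> filer jot p: /cudizu c: triho
= overwrote
>>> dial pin d: 2252-05-21
= 2252-05-21
>>> filer relocate s: /cudizu d: /he/desnufe
= ok
>>> filer erase p: /he
= ToolError: not empty


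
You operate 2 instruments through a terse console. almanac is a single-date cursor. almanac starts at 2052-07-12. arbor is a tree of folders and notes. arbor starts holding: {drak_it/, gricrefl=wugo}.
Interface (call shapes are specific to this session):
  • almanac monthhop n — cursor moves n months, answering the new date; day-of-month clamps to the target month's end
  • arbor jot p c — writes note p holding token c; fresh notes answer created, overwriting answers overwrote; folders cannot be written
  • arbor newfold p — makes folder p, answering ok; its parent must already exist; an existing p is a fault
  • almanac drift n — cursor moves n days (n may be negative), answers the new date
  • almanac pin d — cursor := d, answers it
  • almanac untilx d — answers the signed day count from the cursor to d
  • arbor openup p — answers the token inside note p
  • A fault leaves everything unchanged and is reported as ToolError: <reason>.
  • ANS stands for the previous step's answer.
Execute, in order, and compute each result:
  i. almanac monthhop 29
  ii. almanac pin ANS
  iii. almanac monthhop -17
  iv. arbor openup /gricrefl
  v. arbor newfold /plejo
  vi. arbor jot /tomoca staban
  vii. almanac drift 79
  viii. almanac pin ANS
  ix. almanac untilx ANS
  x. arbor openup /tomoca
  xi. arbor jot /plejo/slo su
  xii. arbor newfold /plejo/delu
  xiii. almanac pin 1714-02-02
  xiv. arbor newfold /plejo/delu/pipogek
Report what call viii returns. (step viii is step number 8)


Step: almanac monthhop[n=29]
Result: 2054-12-12
Step: almanac pin[d=ANS]
Result: 2054-12-12
Step: almanac monthhop[n=-17]
Result: 2053-07-12
Step: arbor openup[p=/gricrefl]
Result: wugo
Step: arbor newfold[p=/plejo]
Result: ok
Step: arbor jot[p=/tomoca; c=staban]
Result: created
Step: almanac drift[n=79]
Result: 2053-09-29
Step: almanac pin[d=ANS]
Result: 2053-09-29
Step: almanac untilx[d=ANS]
Result: 0
Step: arbor openup[p=/tomoca]
Result: staban
Step: arbor jot[p=/plejo/slo; c=su]
Result: created
Step: arbor newfold[p=/plejo/delu]
Result: ok
Step: almanac pin[d=1714-02-02]
Result: 1714-02-02
Step: arbor newfold[p=/plejo/delu/pipogek]
Result: ok

Answer: 2053-09-29


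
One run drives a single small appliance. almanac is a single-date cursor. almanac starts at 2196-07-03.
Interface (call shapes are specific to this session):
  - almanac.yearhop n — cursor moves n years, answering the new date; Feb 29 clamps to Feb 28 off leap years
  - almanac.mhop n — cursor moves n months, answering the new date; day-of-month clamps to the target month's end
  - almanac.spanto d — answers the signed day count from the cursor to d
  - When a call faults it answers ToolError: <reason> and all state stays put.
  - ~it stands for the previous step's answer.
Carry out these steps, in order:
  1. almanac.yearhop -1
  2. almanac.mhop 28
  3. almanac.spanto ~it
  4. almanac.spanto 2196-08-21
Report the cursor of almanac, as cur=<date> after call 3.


% yearhop n=-1
  2195-07-03
% mhop n=28
  2197-11-03
% spanto d=~it
  0
% spanto d=2196-08-21
  -439

Answer: cur=2197-11-03


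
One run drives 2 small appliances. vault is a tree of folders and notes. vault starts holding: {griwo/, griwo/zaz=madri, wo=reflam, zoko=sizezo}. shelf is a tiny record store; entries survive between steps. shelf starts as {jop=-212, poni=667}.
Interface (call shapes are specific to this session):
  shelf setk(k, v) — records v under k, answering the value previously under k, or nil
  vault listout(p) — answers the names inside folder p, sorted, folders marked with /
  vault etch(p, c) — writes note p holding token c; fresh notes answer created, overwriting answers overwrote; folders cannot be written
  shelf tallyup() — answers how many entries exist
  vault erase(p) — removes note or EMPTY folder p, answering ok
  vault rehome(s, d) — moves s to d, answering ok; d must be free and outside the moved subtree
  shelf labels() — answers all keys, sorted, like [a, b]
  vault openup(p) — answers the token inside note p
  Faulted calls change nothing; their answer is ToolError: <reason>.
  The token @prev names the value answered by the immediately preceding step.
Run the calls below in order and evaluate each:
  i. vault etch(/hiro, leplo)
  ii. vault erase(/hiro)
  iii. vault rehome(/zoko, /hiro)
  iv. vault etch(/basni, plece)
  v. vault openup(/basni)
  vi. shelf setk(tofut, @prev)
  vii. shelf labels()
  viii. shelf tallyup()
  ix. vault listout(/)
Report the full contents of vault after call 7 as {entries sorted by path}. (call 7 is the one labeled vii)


Answer: {basni=plece, griwo/, griwo/zaz=madri, hiro=sizezo, wo=reflam}

Derivation:
$ vault etch p='/hiro' c='leplo'
= created
$ vault erase p='/hiro'
= ok
$ vault rehome s='/zoko' d='/hiro'
= ok
$ vault etch p='/basni' c='plece'
= created
$ vault openup p='/basni'
= plece
$ shelf setk k='tofut' v='@prev'
= nil
$ shelf labels
= [jop, poni, tofut]
$ shelf tallyup
= 3
$ vault listout p='/'
= [basni, griwo/, hiro, wo]


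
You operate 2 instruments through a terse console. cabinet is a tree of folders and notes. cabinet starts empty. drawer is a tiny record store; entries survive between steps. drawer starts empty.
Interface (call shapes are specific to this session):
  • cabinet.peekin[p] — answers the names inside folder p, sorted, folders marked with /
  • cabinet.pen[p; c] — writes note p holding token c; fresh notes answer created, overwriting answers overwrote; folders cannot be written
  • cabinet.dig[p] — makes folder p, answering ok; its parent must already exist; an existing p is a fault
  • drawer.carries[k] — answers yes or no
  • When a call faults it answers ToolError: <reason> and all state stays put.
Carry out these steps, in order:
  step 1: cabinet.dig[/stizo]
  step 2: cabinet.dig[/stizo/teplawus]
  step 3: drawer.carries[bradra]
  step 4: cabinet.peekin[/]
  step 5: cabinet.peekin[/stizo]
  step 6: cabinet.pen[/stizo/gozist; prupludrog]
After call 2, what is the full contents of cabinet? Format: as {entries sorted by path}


Answer: {stizo/, stizo/teplawus/}

Derivation:
// 1. dig(/stizo) -> ok
// 2. dig(/stizo/teplawus) -> ok
// 3. carries(bradra) -> no
// 4. peekin(/) -> [stizo/]
// 5. peekin(/stizo) -> [teplawus/]
// 6. pen(/stizo/gozist, prupludrog) -> created


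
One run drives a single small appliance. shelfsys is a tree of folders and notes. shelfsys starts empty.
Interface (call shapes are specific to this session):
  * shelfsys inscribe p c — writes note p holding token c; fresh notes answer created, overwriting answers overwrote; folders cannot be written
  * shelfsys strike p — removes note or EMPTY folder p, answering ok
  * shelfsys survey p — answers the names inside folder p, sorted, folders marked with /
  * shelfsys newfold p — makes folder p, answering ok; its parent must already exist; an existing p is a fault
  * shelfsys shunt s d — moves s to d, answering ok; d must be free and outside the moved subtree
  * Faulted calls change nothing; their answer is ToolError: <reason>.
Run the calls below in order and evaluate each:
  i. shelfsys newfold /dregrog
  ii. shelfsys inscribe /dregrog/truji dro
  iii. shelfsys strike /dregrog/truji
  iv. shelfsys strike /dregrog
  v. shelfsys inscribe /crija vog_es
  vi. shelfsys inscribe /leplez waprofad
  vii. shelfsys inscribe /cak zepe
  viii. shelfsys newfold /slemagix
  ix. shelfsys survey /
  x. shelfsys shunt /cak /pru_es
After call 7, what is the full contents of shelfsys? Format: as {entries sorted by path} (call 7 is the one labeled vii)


Answer: {cak=zepe, crija=vog_es, leplez=waprofad}

Derivation:
! shelfsys newfold(p: /dregrog) ~> ok
! shelfsys inscribe(p: /dregrog/truji, c: dro) ~> created
! shelfsys strike(p: /dregrog/truji) ~> ok
! shelfsys strike(p: /dregrog) ~> ok
! shelfsys inscribe(p: /crija, c: vog_es) ~> created
! shelfsys inscribe(p: /leplez, c: waprofad) ~> created
! shelfsys inscribe(p: /cak, c: zepe) ~> created
! shelfsys newfold(p: /slemagix) ~> ok
! shelfsys survey(p: /) ~> [cak, crija, leplez, slemagix/]
! shelfsys shunt(s: /cak, d: /pru_es) ~> ok


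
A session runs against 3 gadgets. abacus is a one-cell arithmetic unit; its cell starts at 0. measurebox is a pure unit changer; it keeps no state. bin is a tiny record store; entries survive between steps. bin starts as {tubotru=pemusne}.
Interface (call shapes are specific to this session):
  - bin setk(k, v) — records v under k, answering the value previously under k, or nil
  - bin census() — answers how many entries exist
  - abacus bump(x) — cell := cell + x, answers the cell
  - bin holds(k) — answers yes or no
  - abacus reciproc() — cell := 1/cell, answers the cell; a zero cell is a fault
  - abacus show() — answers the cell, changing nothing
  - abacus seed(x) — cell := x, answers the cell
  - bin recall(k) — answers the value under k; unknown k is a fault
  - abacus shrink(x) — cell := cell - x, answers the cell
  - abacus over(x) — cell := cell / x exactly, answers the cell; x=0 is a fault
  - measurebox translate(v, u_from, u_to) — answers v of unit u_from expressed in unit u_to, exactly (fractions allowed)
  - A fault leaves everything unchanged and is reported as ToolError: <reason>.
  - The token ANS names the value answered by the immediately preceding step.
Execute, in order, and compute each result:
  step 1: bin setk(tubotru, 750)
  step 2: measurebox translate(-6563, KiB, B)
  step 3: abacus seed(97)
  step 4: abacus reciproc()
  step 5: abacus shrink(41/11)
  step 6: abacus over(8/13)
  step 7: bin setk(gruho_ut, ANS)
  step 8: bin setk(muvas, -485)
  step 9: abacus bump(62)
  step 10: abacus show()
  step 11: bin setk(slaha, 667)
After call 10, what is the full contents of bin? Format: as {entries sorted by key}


I try bin setk passing k='tubotru', v='750', which returns pemusne.
Now I run measurebox translate passing v='-6563', u_from='KiB', u_to='B', — result: -6720512.
I run abacus seed passing x='97', yielding 97.
Next I call abacus reciproc(), and see 1/97.
Next I call abacus shrink passing x='41/11', and see -3966/1067.
Invoking abacus over passing x='8/13', giving -25779/4268.
Next I call bin setk passing k='gruho_ut', v='ANS', and see nil.
I use bin setk passing k='muvas', v='-485', → nil.
I use abacus bump passing x='62', and get 238837/4268.
Using abacus show(): 238837/4268.
Next I call bin setk passing k='slaha', v='667', and observe nil.

Answer: {gruho_ut=-25779/4268, muvas=-485, tubotru=750}


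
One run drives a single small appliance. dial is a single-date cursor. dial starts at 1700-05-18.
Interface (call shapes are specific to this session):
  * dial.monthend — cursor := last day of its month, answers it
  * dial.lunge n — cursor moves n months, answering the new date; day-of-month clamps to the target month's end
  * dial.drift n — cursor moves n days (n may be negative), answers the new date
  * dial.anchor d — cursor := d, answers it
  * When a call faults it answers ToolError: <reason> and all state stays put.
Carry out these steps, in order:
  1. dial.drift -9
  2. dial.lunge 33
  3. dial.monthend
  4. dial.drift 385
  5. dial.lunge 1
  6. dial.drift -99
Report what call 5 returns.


Answer: 1704-04-19

Derivation:
==> dial.drift(n=-9)
<== 1700-05-09
==> dial.lunge(n=33)
<== 1703-02-09
==> dial.monthend()
<== 1703-02-28
==> dial.drift(n=385)
<== 1704-03-19
==> dial.lunge(n=1)
<== 1704-04-19
==> dial.drift(n=-99)
<== 1704-01-11


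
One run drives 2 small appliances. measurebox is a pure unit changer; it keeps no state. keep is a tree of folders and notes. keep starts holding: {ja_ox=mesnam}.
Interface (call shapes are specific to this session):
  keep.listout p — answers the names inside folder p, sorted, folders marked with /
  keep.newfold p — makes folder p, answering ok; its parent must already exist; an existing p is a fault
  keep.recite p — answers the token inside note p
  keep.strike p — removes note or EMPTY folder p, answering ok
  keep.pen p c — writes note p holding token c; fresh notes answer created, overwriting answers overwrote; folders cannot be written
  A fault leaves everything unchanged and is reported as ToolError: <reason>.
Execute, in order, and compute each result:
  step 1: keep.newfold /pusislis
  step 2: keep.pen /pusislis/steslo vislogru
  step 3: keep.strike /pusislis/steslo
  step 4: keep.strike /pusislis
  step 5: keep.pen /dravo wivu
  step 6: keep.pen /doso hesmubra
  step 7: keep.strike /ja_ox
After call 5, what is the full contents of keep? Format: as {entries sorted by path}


[in] keep.newfold /pusislis
[out] ok
[in] keep.pen /pusislis/steslo vislogru
[out] created
[in] keep.strike /pusislis/steslo
[out] ok
[in] keep.strike /pusislis
[out] ok
[in] keep.pen /dravo wivu
[out] created
[in] keep.pen /doso hesmubra
[out] created
[in] keep.strike /ja_ox
[out] ok

Answer: {dravo=wivu, ja_ox=mesnam}


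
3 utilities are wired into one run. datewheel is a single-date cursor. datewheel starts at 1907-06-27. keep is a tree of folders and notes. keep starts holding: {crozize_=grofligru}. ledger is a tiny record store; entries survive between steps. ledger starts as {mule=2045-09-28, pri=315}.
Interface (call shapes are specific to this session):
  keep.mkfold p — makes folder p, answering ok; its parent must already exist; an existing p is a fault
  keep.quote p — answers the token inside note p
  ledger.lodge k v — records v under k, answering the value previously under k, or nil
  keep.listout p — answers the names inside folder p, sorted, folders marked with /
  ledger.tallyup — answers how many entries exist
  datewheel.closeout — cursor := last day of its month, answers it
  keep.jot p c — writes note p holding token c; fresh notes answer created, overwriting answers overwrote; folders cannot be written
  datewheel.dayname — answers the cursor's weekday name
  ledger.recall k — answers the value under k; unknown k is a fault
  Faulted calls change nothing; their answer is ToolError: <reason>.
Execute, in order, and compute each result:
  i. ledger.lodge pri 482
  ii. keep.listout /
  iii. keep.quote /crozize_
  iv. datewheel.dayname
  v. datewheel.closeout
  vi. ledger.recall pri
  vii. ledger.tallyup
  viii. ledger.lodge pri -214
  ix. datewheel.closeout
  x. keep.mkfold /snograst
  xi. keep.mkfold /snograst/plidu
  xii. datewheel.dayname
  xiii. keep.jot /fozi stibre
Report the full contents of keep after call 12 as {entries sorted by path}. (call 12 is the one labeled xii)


Answer: {crozize_=grofligru, snograst/, snograst/plidu/}

Derivation:
I try ledger.lodge with k: pri, v: 482, giving 315.
I call keep.listout with p: /: [crozize_].
Invoking keep.quote with p: /crozize_: grofligru.
I run datewheel.dayname: Thursday.
Next I call datewheel.closeout(), giving 1907-06-30.
I run ledger.recall with k: pri, which returns 482.
I use ledger.tallyup(), and see 2.
I run ledger.lodge with k: pri, v: -214, — result: 482.
I run datewheel.closeout(), — result: 1907-06-30.
Calling keep.mkfold with p: /snograst, — result: ok.
I use keep.mkfold with p: /snograst/plidu, giving ok.
Then datewheel.dayname(), and get Sunday.
I run keep.jot with p: /fozi, c: stibre: created.


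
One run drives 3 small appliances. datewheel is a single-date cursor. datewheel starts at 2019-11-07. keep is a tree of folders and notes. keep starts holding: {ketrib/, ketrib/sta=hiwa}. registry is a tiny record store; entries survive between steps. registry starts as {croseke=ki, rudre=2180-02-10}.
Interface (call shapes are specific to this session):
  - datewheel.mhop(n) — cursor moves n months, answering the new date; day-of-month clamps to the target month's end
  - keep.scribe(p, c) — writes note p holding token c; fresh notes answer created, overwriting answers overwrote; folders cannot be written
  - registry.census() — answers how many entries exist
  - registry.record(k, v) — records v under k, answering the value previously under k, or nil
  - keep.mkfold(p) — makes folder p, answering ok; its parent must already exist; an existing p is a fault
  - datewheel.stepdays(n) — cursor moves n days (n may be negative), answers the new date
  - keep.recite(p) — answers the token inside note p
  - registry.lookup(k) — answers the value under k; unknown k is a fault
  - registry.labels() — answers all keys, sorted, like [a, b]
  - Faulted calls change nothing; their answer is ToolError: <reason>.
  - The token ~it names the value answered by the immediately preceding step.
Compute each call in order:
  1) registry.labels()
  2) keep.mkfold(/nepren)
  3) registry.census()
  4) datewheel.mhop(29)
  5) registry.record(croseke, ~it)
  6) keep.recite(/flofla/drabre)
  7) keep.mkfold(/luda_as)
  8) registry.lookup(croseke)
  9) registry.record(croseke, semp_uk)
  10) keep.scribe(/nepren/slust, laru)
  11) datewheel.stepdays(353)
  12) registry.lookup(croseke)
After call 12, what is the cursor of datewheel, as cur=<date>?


Answer: cur=2023-03-26

Derivation:
% labels() ~> [croseke, rudre]
% mkfold(p→/nepren) ~> ok
% census() ~> 2
% mhop(n→29) ~> 2022-04-07
% record(k→croseke, v→~it) ~> ki
% recite(p→/flofla/drabre) ~> ToolError: not found
% mkfold(p→/luda_as) ~> ok
% lookup(k→croseke) ~> 2022-04-07
% record(k→croseke, v→semp_uk) ~> 2022-04-07
% scribe(p→/nepren/slust, c→laru) ~> created
% stepdays(n→353) ~> 2023-03-26
% lookup(k→croseke) ~> semp_uk


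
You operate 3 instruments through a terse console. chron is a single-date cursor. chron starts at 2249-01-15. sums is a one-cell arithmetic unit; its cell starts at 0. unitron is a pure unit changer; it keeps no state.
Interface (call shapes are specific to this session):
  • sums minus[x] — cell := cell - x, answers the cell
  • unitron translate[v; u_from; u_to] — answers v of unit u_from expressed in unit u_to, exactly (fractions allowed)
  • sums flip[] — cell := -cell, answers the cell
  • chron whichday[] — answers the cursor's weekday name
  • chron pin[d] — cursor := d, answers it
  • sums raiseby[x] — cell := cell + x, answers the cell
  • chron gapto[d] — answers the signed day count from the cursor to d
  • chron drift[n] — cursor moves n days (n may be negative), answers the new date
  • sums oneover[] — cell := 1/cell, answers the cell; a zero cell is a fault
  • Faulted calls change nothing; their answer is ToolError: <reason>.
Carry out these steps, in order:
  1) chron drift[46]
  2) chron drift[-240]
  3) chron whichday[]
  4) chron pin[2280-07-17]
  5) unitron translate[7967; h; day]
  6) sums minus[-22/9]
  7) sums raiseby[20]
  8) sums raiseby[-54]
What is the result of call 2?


Answer: 2248-07-05

Derivation:
→ chron drift(n='46')
← 2249-03-02
→ chron drift(n='-240')
← 2248-07-05
→ chron whichday()
← Wednesday
→ chron pin(d='2280-07-17')
← 2280-07-17
→ unitron translate(v='7967', u_from='h', u_to='day')
← 7967/24
→ sums minus(x='-22/9')
← 22/9
→ sums raiseby(x='20')
← 202/9
→ sums raiseby(x='-54')
← -284/9


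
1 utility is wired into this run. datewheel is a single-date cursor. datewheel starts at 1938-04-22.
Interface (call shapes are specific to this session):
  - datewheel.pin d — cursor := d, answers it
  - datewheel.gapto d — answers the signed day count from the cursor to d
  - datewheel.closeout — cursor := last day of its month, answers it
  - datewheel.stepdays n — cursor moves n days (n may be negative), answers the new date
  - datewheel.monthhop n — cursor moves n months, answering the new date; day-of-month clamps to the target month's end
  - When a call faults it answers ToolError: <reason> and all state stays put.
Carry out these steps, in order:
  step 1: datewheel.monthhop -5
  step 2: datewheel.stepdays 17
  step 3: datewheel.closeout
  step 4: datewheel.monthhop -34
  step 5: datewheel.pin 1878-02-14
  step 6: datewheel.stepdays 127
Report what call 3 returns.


Answer: 1937-12-31

Derivation:
-> datewheel.monthhop(-5)
<- 1937-11-22
-> datewheel.stepdays(17)
<- 1937-12-09
-> datewheel.closeout()
<- 1937-12-31
-> datewheel.monthhop(-34)
<- 1935-02-28
-> datewheel.pin(1878-02-14)
<- 1878-02-14
-> datewheel.stepdays(127)
<- 1878-06-21


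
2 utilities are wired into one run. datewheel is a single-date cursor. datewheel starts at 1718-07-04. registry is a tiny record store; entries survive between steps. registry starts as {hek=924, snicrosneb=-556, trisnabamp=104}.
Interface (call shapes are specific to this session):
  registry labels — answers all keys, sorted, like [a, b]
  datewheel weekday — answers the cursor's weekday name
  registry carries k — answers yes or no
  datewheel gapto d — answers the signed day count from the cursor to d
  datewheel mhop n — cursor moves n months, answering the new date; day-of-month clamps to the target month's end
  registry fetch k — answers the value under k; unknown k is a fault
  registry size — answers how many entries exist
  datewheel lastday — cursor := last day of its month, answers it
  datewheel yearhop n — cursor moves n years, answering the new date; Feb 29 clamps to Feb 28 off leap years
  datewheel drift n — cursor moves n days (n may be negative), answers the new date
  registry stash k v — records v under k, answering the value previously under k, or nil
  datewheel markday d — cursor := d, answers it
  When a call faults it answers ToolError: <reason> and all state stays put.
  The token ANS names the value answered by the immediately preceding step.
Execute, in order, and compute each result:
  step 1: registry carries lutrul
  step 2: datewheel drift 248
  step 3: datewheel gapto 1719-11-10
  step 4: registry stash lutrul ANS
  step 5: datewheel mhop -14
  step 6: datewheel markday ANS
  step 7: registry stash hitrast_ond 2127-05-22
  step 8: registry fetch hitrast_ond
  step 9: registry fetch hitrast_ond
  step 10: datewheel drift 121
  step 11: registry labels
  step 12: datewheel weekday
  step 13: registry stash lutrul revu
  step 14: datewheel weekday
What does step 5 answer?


Answer: 1718-01-09

Derivation:
→ registry carries(k: lutrul)
← no
→ datewheel drift(n: 248)
← 1719-03-09
→ datewheel gapto(d: 1719-11-10)
← 246
→ registry stash(k: lutrul, v: ANS)
← nil
→ datewheel mhop(n: -14)
← 1718-01-09
→ datewheel markday(d: ANS)
← 1718-01-09
→ registry stash(k: hitrast_ond, v: 2127-05-22)
← nil
→ registry fetch(k: hitrast_ond)
← 2127-05-22
→ registry fetch(k: hitrast_ond)
← 2127-05-22
→ datewheel drift(n: 121)
← 1718-05-10
→ registry labels()
← [hek, hitrast_ond, lutrul, snicrosneb, trisnabamp]
→ datewheel weekday()
← Tuesday
→ registry stash(k: lutrul, v: revu)
← 246
→ datewheel weekday()
← Tuesday


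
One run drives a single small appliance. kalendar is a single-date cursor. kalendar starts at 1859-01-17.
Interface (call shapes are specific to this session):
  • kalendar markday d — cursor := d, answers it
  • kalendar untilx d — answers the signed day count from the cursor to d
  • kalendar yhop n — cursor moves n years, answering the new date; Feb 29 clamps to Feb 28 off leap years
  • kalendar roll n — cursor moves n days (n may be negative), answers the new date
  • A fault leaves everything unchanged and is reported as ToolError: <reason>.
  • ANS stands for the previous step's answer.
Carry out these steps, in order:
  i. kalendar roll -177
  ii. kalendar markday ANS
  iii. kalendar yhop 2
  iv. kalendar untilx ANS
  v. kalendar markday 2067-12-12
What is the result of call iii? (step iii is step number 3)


Answer: 1860-07-24

Derivation:
> kalendar roll n: -177
[out] 1858-07-24
> kalendar markday d: ANS
[out] 1858-07-24
> kalendar yhop n: 2
[out] 1860-07-24
> kalendar untilx d: ANS
[out] 0
> kalendar markday d: 2067-12-12
[out] 2067-12-12


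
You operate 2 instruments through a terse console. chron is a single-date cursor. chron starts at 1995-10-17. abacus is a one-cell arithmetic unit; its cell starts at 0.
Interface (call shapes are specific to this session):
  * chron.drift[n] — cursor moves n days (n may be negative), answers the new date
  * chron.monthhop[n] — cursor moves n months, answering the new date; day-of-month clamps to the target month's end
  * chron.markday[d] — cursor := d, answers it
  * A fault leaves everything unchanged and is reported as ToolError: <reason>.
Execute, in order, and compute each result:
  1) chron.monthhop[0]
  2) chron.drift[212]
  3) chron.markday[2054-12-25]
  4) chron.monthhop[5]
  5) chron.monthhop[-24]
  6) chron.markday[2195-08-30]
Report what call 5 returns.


Answer: 2053-05-25

Derivation:
CALL chron.monthhop[n: 0]
RET  1995-10-17
CALL chron.drift[n: 212]
RET  1996-05-16
CALL chron.markday[d: 2054-12-25]
RET  2054-12-25
CALL chron.monthhop[n: 5]
RET  2055-05-25
CALL chron.monthhop[n: -24]
RET  2053-05-25
CALL chron.markday[d: 2195-08-30]
RET  2195-08-30


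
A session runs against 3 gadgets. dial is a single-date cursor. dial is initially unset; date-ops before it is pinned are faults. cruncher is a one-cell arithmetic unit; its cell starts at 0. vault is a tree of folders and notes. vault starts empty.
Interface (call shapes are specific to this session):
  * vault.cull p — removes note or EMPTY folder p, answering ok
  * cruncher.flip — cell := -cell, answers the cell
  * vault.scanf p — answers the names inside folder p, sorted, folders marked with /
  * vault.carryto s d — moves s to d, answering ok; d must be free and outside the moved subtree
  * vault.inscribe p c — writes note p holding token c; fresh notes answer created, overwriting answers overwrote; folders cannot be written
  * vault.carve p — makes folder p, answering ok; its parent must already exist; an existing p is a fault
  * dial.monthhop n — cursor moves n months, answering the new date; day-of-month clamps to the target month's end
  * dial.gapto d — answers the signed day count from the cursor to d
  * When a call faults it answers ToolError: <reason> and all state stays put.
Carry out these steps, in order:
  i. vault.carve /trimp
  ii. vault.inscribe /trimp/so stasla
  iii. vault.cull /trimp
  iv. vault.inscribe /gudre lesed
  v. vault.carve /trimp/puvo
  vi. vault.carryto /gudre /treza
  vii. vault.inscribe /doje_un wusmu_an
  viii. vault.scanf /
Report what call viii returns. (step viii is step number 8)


Answer: [doje_un, treza, trimp/]

Derivation:
Do: vault.carve[p: /trimp]
See: ok
Do: vault.inscribe[p: /trimp/so; c: stasla]
See: created
Do: vault.cull[p: /trimp]
See: ToolError: not empty
Do: vault.inscribe[p: /gudre; c: lesed]
See: created
Do: vault.carve[p: /trimp/puvo]
See: ok
Do: vault.carryto[s: /gudre; d: /treza]
See: ok
Do: vault.inscribe[p: /doje_un; c: wusmu_an]
See: created
Do: vault.scanf[p: /]
See: [doje_un, treza, trimp/]


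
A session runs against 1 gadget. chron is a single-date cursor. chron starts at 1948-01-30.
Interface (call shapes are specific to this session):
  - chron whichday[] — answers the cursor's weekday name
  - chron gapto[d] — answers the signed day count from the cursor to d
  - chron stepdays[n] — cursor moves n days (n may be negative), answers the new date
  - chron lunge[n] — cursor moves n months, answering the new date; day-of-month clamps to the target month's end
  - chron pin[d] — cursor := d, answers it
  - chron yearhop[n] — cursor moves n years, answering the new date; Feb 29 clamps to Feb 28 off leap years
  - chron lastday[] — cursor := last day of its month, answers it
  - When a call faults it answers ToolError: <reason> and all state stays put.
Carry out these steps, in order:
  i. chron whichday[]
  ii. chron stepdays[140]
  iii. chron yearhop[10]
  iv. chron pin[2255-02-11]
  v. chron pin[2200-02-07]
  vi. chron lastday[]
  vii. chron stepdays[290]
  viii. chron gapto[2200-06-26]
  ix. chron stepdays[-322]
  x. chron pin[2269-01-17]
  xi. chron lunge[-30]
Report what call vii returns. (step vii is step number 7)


→ chron whichday()
← Friday
→ chron stepdays(140)
← 1948-06-18
→ chron yearhop(10)
← 1958-06-18
→ chron pin(2255-02-11)
← 2255-02-11
→ chron pin(2200-02-07)
← 2200-02-07
→ chron lastday()
← 2200-02-28
→ chron stepdays(290)
← 2200-12-15
→ chron gapto(2200-06-26)
← -172
→ chron stepdays(-322)
← 2200-01-27
→ chron pin(2269-01-17)
← 2269-01-17
→ chron lunge(-30)
← 2266-07-17

Answer: 2200-12-15


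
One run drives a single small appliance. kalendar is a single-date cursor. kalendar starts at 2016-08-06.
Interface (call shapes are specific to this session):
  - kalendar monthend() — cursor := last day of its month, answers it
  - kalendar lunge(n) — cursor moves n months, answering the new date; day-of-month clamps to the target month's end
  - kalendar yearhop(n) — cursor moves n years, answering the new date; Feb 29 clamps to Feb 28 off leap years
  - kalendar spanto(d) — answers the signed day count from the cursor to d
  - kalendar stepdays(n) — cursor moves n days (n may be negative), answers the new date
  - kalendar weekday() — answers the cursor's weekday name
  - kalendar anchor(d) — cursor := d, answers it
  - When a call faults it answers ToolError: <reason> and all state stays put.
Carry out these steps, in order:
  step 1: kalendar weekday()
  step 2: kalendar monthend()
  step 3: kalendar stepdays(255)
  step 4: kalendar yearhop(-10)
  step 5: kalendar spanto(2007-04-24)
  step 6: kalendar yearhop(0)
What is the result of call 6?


I call kalendar weekday(): Saturday.
I call kalendar monthend(), and see 2016-08-31.
I try kalendar stepdays on 255, → 2017-05-13.
Using kalendar yearhop on -10, and observe 2007-05-13.
I try kalendar spanto on 2007-04-24: -19.
I try kalendar yearhop on 0, → 2007-05-13.

Answer: 2007-05-13


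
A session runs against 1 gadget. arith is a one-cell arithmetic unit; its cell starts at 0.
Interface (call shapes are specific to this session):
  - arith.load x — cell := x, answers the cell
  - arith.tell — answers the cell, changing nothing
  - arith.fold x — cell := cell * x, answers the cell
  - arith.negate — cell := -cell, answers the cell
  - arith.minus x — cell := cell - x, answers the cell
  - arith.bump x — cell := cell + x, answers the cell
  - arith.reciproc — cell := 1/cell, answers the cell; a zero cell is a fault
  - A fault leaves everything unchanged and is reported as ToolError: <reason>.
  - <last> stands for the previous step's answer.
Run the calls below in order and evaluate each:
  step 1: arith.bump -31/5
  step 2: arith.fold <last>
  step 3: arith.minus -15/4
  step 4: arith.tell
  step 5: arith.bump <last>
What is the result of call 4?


·→ bump(x→-31/5)
·← -31/5
·→ fold(x→<last>)
·← 961/25
·→ minus(x→-15/4)
·← 4219/100
·→ tell()
·← 4219/100
·→ bump(x→<last>)
·← 4219/50

Answer: 4219/100


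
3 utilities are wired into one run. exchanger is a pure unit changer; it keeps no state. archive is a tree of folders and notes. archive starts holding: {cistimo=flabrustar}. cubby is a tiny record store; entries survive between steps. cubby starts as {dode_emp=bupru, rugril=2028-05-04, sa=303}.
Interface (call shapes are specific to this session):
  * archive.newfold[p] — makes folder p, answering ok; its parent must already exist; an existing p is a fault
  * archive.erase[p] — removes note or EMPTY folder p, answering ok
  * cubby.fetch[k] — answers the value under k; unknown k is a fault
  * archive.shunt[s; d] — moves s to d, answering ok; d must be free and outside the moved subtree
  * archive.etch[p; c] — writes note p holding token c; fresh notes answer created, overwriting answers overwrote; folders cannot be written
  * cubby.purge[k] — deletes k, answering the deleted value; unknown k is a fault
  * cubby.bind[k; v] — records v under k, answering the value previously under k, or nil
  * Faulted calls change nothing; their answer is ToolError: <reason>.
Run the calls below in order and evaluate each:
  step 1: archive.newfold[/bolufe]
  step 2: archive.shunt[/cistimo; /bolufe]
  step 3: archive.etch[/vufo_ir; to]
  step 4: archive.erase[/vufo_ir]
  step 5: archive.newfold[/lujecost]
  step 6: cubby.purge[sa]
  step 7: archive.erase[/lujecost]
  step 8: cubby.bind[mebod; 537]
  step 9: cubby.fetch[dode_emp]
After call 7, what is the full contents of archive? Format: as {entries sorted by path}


Answer: {bolufe/, cistimo=flabrustar}

Derivation:
·→ archive.newfold(/bolufe)
·← ok
·→ archive.shunt(/cistimo, /bolufe)
·← ToolError: exists
·→ archive.etch(/vufo_ir, to)
·← created
·→ archive.erase(/vufo_ir)
·← ok
·→ archive.newfold(/lujecost)
·← ok
·→ cubby.purge(sa)
·← 303
·→ archive.erase(/lujecost)
·← ok
·→ cubby.bind(mebod, 537)
·← nil
·→ cubby.fetch(dode_emp)
·← bupru


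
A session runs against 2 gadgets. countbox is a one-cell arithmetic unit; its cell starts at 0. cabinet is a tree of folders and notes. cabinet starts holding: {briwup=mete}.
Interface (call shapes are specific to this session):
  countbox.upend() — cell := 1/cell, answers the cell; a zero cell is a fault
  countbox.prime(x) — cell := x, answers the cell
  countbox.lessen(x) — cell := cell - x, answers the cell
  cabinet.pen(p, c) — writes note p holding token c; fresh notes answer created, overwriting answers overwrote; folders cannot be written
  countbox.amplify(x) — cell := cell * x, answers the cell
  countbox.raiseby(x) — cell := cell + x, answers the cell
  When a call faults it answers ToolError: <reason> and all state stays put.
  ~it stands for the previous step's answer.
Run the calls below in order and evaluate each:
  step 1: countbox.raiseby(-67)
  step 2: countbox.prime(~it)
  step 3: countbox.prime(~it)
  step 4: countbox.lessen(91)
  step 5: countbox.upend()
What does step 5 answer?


Answer: -1/158

Derivation:
>>> raiseby x: -67
  -67
>>> prime x: ~it
  -67
>>> prime x: ~it
  -67
>>> lessen x: 91
  -158
>>> upend
  -1/158


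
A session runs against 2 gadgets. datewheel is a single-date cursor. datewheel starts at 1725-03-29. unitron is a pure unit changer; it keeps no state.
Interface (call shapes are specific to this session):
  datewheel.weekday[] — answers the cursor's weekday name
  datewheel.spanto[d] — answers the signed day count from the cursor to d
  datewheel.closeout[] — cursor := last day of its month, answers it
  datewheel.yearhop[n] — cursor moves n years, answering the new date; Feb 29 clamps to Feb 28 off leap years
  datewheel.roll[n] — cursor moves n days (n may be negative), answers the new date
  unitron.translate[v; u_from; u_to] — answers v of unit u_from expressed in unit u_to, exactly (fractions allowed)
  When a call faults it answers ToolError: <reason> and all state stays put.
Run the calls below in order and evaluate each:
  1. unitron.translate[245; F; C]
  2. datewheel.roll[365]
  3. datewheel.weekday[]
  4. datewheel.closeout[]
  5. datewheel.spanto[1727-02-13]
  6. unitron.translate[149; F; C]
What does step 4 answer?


Next I call translate with v=245, u_from=F, u_to=C: 355/3.
Calling roll with n=365, giving 1726-03-29.
I use weekday, giving Friday.
Invoking closeout(), and see 1726-03-31.
Then spanto with d=1727-02-13: 319.
Invoking translate with v=149, u_from=F, u_to=C, and get 65.

Answer: 1726-03-31


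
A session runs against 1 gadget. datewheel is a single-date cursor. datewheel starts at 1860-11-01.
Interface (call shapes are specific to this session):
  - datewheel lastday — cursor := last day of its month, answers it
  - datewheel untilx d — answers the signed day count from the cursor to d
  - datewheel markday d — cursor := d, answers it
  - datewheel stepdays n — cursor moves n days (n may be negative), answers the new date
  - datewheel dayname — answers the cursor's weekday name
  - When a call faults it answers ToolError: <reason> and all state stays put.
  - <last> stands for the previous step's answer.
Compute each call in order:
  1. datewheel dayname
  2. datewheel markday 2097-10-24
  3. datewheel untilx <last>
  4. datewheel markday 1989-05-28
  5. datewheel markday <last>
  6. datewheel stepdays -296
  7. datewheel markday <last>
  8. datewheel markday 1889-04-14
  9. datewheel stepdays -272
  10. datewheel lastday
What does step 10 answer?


Answer: 1888-07-31

Derivation:
Then datewheel dayname, and observe Thursday.
I invoke datewheel markday with d=2097-10-24, and observe 2097-10-24.
Using datewheel untilx with d=<last>, and get 0.
I run datewheel markday with d=1989-05-28: 1989-05-28.
Calling datewheel markday with d=<last>, which returns 1989-05-28.
Now I run datewheel stepdays with n=-296, and see 1988-08-05.
I run datewheel markday with d=<last>, and see 1988-08-05.
I try datewheel markday with d=1889-04-14, — result: 1889-04-14.
Now I run datewheel stepdays with n=-272, and observe 1888-07-16.
Calling datewheel lastday: 1888-07-31.
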